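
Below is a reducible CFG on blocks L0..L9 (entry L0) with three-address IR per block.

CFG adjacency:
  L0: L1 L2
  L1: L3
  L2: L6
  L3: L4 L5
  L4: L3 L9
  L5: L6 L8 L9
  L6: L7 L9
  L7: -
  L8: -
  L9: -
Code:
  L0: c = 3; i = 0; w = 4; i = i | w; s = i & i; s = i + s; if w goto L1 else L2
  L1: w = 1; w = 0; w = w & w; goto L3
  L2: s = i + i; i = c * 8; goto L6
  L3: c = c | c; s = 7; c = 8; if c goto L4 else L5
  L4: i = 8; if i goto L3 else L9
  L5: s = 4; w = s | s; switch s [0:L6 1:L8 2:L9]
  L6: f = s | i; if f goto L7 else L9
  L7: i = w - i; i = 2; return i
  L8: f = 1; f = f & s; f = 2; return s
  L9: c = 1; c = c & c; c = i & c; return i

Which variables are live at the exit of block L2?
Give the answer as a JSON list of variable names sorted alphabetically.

Answer: ["i", "s", "w"]

Working:
def/use:
  L0 def {c,i,s,w} use ∅
  L1 def {w} use ∅
  L2 def {i,s} use {c,i}
  L3 def {c,s} use {c}
  L4 def {i} use ∅
  L5 def {s,w} use ∅
  L6 def {f} use {i,s}
  L7 def {i} use {i,w}
  L8 def {f} use {s}
  L9 def {c} use {i}

Live sets:
  live L0: ∅→{c,i,w}
  live L1: {c,i}→{c,i}
  live L2: {c,i,w}→{i,s,w}
  live L3: {c,i}→{c,i}
  live L4: {c}→{c,i}
  live L5: {i}→{i,s,w}
  live L6: {i,s,w}→{i,w}
  live L7: {i,w}→∅
  live L8: {s}→∅
  live L9: {i}→∅

live-out(L2) = ["i", "s", "w"]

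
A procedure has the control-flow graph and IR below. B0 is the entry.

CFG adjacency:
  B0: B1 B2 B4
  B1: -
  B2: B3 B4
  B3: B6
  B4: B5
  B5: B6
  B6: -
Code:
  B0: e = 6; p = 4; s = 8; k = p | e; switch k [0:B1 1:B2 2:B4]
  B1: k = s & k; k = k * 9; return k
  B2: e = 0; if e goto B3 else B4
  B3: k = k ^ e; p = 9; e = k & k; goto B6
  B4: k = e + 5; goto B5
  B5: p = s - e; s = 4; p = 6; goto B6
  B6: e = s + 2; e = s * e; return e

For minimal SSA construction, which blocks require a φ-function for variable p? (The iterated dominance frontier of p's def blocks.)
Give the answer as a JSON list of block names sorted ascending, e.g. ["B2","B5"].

Answer: ["B6"]

Derivation:
idom tree: B1←B0 B2←B0 B3←B2 B4←B0 B5←B4 B6←B0
Join-block Dom:
  B4: preds {B0,B2}: {B0} ∩ {B0,B2} = {B0}; idom=B0
  B6: preds {B3,B5}: {B0,B2,B3} ∩ {B0,B4,B5} = {B0}; idom=B0

DF walk-up:
  B4←B0: walk · to B0
  B4←B2: walk B2 to B0
  B6←B3: walk B3→B2 to B0
  B6←B5: walk B5→B4 to B0
  B0 → ∅
  B1 → ∅
  B2 → {B4,B6}
  B3 → {B6}
  B4 → {B6}
  B5 → {B6}
  B6 → ∅

φ for p: defs {B0,B3,B5}
  DF⁺ = {B6}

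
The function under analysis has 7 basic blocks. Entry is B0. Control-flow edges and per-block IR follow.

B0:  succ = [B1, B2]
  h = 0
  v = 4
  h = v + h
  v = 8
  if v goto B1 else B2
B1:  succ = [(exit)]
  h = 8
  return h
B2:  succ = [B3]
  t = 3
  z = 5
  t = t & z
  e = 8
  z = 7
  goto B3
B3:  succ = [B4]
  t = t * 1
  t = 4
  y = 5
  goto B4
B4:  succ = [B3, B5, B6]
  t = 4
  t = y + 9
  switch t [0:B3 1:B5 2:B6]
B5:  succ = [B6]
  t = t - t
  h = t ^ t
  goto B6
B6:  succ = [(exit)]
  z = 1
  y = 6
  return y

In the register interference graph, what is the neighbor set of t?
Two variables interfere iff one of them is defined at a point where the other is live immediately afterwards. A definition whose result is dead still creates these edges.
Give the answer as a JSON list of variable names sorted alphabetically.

Answer: ["e", "y", "z"]

Working:
Per-block:
  B0: {h,v} / ∅
  B1: {h} / ∅
  B2: {e,t,z} / ∅
  B3: {t,y} / {t}
  B4: {t} / {y}
  B5: {h,t} / {t}
  B6: {y,z} / ∅

Liveness:
  live B0: ∅→∅
  live B1: ∅→∅
  live B2: ∅→{t}
  live B3: {t}→{y}
  live B4: {y}→{t}
  live B5: {t}→∅
  live B6: ∅→∅

Conflict graph:
  e: {t}
  h: {v}
  t: {e,y,z}
  v: {h}
  y: {t}
  z: {t}

N(t) = ["e", "y", "z"]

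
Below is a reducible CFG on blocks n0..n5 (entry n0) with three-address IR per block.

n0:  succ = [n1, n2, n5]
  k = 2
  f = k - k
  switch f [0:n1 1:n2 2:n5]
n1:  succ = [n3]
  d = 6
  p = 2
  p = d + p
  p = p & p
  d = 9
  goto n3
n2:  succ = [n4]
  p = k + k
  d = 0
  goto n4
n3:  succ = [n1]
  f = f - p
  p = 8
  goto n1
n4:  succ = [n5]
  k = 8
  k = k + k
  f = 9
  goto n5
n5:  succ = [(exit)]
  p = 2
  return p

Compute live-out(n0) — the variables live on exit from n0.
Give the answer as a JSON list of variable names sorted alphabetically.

Answer: ["f", "k"]

Derivation:
Block summaries:
  n0: def={f,k} ue=∅
  n1: def={d,p} ue=∅
  n2: def={d,p} ue={k}
  n3: def={f,p} ue={f,p}
  n4: def={f,k} ue=∅
  n5: def={p} ue=∅

Live sets:
  live n0: ∅→{f,k}
  live n1: {f}→{f,p}
  live n2: {k}→∅
  live n3: {f,p}→{f}
  live n4: ∅→∅
  live n5: ∅→∅

live-out(n0) = ["f", "k"]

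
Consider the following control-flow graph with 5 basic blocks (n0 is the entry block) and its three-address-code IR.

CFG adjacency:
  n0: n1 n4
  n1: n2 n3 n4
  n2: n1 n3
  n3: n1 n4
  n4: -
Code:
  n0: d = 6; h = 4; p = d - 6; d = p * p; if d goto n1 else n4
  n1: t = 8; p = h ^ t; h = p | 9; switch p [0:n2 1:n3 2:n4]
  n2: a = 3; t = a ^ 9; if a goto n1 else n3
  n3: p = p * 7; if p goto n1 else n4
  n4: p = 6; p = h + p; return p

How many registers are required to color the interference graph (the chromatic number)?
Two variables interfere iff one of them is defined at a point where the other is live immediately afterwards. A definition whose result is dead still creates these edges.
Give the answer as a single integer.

Per-block:
  n0 def {d,h,p} use ∅
  n1 def {h,p,t} use {h}
  n2 def {a,t} use ∅
  n3 def {p} use {p}
  n4 def {p} use {h}

Liveness:
  live n0: ∅→{h}
  live n1: {h}→{h,p}
  live n2: {h,p}→{h,p}
  live n3: {h,p}→{h}
  live n4: {h}→∅

Interfere edges:
  a — {h,p,t}
  d — {h}
  h — {a,d,p,t}
  p — {a,h,t}
  t — {a,h,p}

Chromatic number:
  lower bound: {a,h,p,t} mutually conflict ⇒ χ ≥ 4
  4-colouring: R0={h}  R1={a,d}  R2={p}  R3={t}
  χ = 4

Answer: 4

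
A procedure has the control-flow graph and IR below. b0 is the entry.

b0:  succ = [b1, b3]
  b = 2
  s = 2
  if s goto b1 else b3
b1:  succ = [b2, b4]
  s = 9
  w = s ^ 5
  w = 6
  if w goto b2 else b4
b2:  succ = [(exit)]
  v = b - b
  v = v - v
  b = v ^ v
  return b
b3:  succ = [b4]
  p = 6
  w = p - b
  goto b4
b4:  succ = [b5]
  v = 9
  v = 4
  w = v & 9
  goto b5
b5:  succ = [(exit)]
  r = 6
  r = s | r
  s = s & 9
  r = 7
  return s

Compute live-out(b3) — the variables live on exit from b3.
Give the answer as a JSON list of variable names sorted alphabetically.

Answer: ["s"]

Working:
Per-block:
  b0 def {b,s} use ∅
  b1 def {s,w} use ∅
  b2 def {b,v} use {b}
  b3 def {p,w} use {b}
  b4 def {v,w} use ∅
  b5 def {r,s} use {s}

Live sets:
  live b0: ∅→{b,s}
  live b1: {b}→{b,s}
  live b2: {b}→∅
  live b3: {b,s}→{s}
  live b4: {s}→{s}
  live b5: {s}→∅

live-out(b3) = ["s"]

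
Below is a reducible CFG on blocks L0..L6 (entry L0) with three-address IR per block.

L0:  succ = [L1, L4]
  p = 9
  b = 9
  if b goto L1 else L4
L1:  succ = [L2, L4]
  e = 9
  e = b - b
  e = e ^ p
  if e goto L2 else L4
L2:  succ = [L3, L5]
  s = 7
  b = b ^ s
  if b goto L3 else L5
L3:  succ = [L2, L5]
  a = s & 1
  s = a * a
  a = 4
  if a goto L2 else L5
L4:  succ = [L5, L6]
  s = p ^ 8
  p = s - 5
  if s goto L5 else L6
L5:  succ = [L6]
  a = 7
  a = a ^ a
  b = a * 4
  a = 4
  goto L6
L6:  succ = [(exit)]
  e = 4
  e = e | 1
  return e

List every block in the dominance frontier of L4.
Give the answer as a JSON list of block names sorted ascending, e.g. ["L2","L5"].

idom tree: L1←L0 L2←L1 L3←L2 L4←L0 L5←L0 L6←L0
Join-block Dom:
  L2: preds {L1,L3}: {L0,L1} ∩ {L0,L1,L2,L3} = {L0,L1}; idom=L1
  L4: preds {L0,L1}: {L0} ∩ {L0,L1} = {L0}; idom=L0
  L5: preds {L2,L3,L4}: {L0,L1,L2} ∩ {L0,L1,L2,L3} ∩ {L0,L4} = {L0}; idom=L0
  L6: preds {L4,L5}: {L0,L4} ∩ {L0,L5} = {L0}; idom=L0

DF derivation:
  join L2 pred L1: · stop@L1
  join L2 pred L3: L3→L2 stop@L1
  join L4 pred L0: · stop@L0
  join L4 pred L1: L1 stop@L0
  join L5 pred L2: L2→L1 stop@L0
  join L5 pred L3: L3→L2→L1 stop@L0
  join L5 pred L4: L4 stop@L0
  join L6 pred L4: L4 stop@L0
  join L6 pred L5: L5 stop@L0
  L0: DF=∅
  L1: DF={L4,L5}
  L2: DF={L2,L5}
  L3: DF={L2,L5}
  L4: DF={L5,L6}
  L5: DF={L6}
  L6: DF=∅

DF(L4) = ["L5", "L6"]

Answer: ["L5", "L6"]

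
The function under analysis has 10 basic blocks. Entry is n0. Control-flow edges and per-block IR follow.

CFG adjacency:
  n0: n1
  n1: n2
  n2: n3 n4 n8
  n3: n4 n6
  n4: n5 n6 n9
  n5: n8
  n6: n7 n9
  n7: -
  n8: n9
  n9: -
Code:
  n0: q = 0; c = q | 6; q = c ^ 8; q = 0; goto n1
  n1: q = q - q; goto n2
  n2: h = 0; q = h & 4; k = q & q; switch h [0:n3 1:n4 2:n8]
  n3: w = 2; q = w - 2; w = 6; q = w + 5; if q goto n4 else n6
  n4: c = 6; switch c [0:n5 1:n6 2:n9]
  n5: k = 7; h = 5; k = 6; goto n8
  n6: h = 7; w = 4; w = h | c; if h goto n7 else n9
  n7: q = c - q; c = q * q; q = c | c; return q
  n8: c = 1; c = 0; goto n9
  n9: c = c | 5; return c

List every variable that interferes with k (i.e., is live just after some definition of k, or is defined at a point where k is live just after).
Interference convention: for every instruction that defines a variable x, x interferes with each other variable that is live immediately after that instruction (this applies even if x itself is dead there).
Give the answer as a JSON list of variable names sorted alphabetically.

Per-block:
  n0: def={c,q} ue=∅
  n1: def={q} ue={q}
  n2: def={h,k,q} ue=∅
  n3: def={q,w} ue=∅
  n4: def={c} ue=∅
  n5: def={h,k} ue=∅
  n6: def={h,w} ue={c}
  n7: def={c,q} ue={c,q}
  n8: def={c} ue=∅
  n9: def={c} ue={c}

Live sets:
  n0 li=∅ lo={c,q}
  n1 li={c,q} lo={c}
  n2 li={c} lo={c,q}
  n3 li={c} lo={c,q}
  n4 li={q} lo={c,q}
  n5 li=∅ lo=∅
  n6 li={c,q} lo={c,q}
  n7 li={c,q} lo=∅
  n8 li=∅ lo={c}
  n9 li={c} lo=∅

Conflict graph:
  c↔{h,k,q,w}
  h↔{c,k,q,w}
  k↔{c,h,q}
  q↔{c,h,k,w}
  w↔{c,h,q}

N(k) = ["c", "h", "q"]

Answer: ["c", "h", "q"]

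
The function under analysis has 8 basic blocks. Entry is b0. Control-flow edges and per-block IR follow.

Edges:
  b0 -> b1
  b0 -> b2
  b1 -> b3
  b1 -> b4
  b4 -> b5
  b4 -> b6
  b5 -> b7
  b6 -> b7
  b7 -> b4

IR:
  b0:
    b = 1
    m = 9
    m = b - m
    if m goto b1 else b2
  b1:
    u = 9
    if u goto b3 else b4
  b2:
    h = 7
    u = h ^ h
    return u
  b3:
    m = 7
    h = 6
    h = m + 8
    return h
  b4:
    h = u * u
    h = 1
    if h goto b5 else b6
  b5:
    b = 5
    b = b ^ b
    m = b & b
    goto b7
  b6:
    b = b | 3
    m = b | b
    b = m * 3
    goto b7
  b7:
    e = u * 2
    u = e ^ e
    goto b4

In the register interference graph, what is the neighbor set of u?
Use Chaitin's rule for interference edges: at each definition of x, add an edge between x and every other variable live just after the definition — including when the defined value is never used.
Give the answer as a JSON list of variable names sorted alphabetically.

def/use:
  b0: def={b,m} ue=∅
  b1: def={u} ue=∅
  b2: def={h,u} ue=∅
  b3: def={h,m} ue=∅
  b4: def={h} ue={u}
  b5: def={b,m} ue=∅
  b6: def={b,m} ue={b}
  b7: def={e,u} ue={u}

Liveness:
  b0: in=∅ out={b}
  b1: in={b} out={b,u}
  b2: in=∅ out=∅
  b3: in=∅ out=∅
  b4: in={b,u} out={b,u}
  b5: in={u} out={b,u}
  b6: in={b,u} out={b,u}
  b7: in={b,u} out={b,u}

Interfere edges:
  b↔{e,h,m,u}
  e↔{b}
  h↔{b,m,u}
  m↔{b,h,u}
  u↔{b,h,m}

N(u) = ["b", "h", "m"]

Answer: ["b", "h", "m"]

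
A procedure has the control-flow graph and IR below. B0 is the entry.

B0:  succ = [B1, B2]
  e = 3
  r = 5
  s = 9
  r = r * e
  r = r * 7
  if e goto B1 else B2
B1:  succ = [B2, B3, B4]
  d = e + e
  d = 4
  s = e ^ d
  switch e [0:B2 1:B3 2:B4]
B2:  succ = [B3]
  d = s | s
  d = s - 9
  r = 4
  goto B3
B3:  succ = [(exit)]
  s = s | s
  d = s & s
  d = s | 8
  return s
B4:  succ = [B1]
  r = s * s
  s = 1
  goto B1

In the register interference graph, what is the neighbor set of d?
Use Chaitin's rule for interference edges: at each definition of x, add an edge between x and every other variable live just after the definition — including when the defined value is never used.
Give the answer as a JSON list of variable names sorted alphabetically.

Answer: ["e", "s"]

Working:
Block summaries:
  B0 def {e,r,s} use ∅
  B1 def {d,s} use {e}
  B2 def {d,r} use {s}
  B3 def {d,s} use {s}
  B4 def {r,s} use {s}

Liveness:
  live B0: ∅→{e,s}
  live B1: {e}→{e,s}
  live B2: {s}→{s}
  live B3: {s}→∅
  live B4: {e,s}→{e}

Conflict graph:
  d — {e,s}
  e — {d,r,s}
  r — {e,s}
  s — {d,e,r}

N(d) = ["e", "s"]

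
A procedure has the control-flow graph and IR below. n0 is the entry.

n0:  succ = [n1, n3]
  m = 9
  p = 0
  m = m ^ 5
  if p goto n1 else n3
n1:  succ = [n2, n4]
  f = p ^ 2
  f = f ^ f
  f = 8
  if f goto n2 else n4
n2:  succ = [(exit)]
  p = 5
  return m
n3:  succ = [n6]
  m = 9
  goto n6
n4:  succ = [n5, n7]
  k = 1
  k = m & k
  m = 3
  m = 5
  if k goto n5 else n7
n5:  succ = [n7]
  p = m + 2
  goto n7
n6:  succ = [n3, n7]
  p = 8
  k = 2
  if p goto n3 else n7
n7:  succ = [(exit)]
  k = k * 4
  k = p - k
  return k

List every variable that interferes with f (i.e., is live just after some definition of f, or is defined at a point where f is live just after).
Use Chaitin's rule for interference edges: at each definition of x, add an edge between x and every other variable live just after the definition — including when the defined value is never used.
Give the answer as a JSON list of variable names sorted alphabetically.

Block summaries:
  n0: def={m,p} ue=∅
  n1: def={f} ue={p}
  n2: def={p} ue={m}
  n3: def={m} ue=∅
  n4: def={k,m} ue={m}
  n5: def={p} ue={m}
  n6: def={k,p} ue=∅
  n7: def={k} ue={k,p}

Live sets:
  live n0: ∅→{m,p}
  live n1: {m,p}→{m,p}
  live n2: {m}→∅
  live n3: ∅→∅
  live n4: {m,p}→{k,m,p}
  live n5: {k,m}→{k,p}
  live n6: ∅→{k,p}
  live n7: {k,p}→∅

Interfere edges:
  f: {m,p}
  k: {m,p}
  m: {f,k,p}
  p: {f,k,m}

N(f) = ["m", "p"]

Answer: ["m", "p"]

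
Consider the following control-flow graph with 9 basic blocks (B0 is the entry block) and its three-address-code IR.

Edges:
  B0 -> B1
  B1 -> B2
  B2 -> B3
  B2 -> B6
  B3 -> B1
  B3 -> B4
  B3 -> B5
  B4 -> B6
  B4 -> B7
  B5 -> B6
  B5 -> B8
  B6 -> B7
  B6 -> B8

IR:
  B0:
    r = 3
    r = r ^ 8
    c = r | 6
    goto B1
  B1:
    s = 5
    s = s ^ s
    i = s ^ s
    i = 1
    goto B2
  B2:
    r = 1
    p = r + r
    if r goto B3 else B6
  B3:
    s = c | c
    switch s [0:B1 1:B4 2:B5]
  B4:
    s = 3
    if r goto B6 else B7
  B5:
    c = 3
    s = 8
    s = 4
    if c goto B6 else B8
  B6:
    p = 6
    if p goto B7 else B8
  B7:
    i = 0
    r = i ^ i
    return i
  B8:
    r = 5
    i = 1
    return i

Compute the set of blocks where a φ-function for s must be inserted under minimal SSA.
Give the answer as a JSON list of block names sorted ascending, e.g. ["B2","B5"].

Answer: ["B1", "B6", "B7", "B8"]

Derivation:
idom tree: B1←B0 B2←B1 B3←B2 B4←B3 B5←B3 B6←B2 B7←B2 B8←B2
Dom∩ at merges:
  B1: preds {B0,B3}: {B0} ∩ {B0,B1,B2,B3} = {B0}; idom=B0
  B6: preds {B2,B4,B5}: {B0,B1,B2} ∩ {B0,B1,B2,B3,B4} ∩ {B0,B1,B2,B3,B5} = {B0,B1,B2}; idom=B2
  B7: preds {B4,B6}: {B0,B1,B2,B3,B4} ∩ {B0,B1,B2,B6} = {B0,B1,B2}; idom=B2
  B8: preds {B5,B6}: {B0,B1,B2,B3,B5} ∩ {B0,B1,B2,B6} = {B0,B1,B2}; idom=B2

DF derivation:
  B1←B0: walk · to B0
  B1←B3: walk B3→B2→B1 to B0
  B6←B2: walk · to B2
  B6←B4: walk B4→B3 to B2
  B6←B5: walk B5→B3 to B2
  B7←B4: walk B4→B3 to B2
  B7←B6: walk B6 to B2
  B8←B5: walk B5→B3 to B2
  B8←B6: walk B6 to B2
  DF(B0)=∅
  DF(B1)={B1}
  DF(B2)={B1}
  DF(B3)={B1,B6,B7,B8}
  DF(B4)={B6,B7}
  DF(B5)={B6,B8}
  DF(B6)={B7,B8}
  DF(B7)=∅
  DF(B8)=∅

φ for s: defs {B1,B3,B4,B5}
  DF⁺ = {B1,B6,B7,B8}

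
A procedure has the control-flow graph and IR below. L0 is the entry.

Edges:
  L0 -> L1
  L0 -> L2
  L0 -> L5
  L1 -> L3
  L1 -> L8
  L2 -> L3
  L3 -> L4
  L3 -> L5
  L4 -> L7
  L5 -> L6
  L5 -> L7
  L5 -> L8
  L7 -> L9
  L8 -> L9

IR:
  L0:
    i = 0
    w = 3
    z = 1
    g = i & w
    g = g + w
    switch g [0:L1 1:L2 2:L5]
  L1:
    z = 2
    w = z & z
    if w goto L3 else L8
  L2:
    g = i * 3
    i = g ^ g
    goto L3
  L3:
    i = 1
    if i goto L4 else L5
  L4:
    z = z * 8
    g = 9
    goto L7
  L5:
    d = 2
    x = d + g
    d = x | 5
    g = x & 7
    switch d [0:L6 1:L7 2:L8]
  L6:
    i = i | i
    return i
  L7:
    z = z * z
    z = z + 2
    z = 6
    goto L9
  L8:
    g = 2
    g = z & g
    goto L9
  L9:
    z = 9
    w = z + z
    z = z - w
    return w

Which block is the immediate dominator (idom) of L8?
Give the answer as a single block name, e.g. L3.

idom tree: L1←L0 L2←L0 L3←L0 L4←L3 L5←L0 L6←L5 L7←L0 L8←L0 L9←L0
Dom at joins:
  L3: preds {L1,L2}: {L0,L1} ∩ {L0,L2} = {L0}; idom=L0
  L5: preds {L0,L3}: {L0} ∩ {L0,L3} = {L0}; idom=L0
  L7: preds {L4,L5}: {L0,L3,L4} ∩ {L0,L5} = {L0}; idom=L0
  L8: preds {L1,L5}: {L0,L1} ∩ {L0,L5} = {L0}; idom=L0
  L9: preds {L7,L8}: {L0,L7} ∩ {L0,L8} = {L0}; idom=L0

idom(L8) = L0

Answer: L0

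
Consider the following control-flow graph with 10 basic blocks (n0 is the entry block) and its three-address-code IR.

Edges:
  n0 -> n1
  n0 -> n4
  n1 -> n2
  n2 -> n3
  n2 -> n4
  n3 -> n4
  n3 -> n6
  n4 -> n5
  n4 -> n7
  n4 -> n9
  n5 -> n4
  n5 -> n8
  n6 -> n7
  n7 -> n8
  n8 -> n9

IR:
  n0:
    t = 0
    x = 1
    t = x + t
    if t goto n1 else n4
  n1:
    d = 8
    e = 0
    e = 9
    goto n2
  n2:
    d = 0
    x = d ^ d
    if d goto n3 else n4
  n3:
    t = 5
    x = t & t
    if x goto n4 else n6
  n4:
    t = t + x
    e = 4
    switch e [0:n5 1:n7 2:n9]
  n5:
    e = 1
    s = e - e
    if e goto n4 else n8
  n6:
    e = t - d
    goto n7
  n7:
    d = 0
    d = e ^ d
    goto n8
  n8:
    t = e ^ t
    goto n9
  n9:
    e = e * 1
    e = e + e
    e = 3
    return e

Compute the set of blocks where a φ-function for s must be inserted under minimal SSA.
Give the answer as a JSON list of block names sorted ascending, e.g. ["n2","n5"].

Answer: ["n4", "n7", "n8", "n9"]

Derivation:
idom tree: n1←n0 n2←n1 n3←n2 n4←n0 n5←n4 n6←n3 n7←n0 n8←n0 n9←n0
Dom∩ at merges:
  n4: preds {n0,n2,n3,n5}: {n0} ∩ {n0,n1,n2} ∩ {n0,n1,n2,n3} ∩ {n0,n4,n5} = {n0}; idom=n0
  n7: preds {n4,n6}: {n0,n4} ∩ {n0,n1,n2,n3,n6} = {n0}; idom=n0
  n8: preds {n5,n7}: {n0,n4,n5} ∩ {n0,n7} = {n0}; idom=n0
  n9: preds {n4,n8}: {n0,n4} ∩ {n0,n8} = {n0}; idom=n0

DF derivation:
  n4←n0: walk · to n0
  n4←n2: walk n2→n1 to n0
  n4←n3: walk n3→n2→n1 to n0
  n4←n5: walk n5→n4 to n0
  n7←n4: walk n4 to n0
  n7←n6: walk n6→n3→n2→n1 to n0
  n8←n5: walk n5→n4 to n0
  n8←n7: walk n7 to n0
  n9←n4: walk n4 to n0
  n9←n8: walk n8 to n0
  n0: DF=∅
  n1: DF={n4,n7}
  n2: DF={n4,n7}
  n3: DF={n4,n7}
  n4: DF={n4,n7,n8,n9}
  n5: DF={n4,n8}
  n6: DF={n7}
  n7: DF={n8}
  n8: DF={n9}
  n9: DF=∅

φ for s: defs {n5}
  DF⁺ = {n4,n7,n8,n9}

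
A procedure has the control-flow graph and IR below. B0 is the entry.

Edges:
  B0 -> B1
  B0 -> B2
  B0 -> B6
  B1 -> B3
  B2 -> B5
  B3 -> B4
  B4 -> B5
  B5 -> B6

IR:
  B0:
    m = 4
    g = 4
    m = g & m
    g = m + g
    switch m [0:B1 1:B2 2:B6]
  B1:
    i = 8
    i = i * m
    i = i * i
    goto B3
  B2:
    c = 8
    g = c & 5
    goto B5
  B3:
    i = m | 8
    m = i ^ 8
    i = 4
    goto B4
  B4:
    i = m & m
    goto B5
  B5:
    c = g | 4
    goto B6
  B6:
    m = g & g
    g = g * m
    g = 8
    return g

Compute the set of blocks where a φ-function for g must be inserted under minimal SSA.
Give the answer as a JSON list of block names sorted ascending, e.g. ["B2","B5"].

Answer: ["B5", "B6"]

Derivation:
idom tree: B1←B0 B2←B0 B3←B1 B4←B3 B5←B0 B6←B0
Dom at joins:
  B5: preds {B2,B4}: {B0,B2} ∩ {B0,B1,B3,B4} = {B0}; idom=B0
  B6: preds {B0,B5}: {B0} ∩ {B0,B5} = {B0}; idom=B0

DF walk-up:
  join B5 pred B2: B2 stop@B0
  join B5 pred B4: B4→B3→B1 stop@B0
  join B6 pred B0: · stop@B0
  join B6 pred B5: B5 stop@B0
  B0: DF=∅
  B1: DF={B5}
  B2: DF={B5}
  B3: DF={B5}
  B4: DF={B5}
  B5: DF={B6}
  B6: DF=∅

φ for g: defs {B0,B2,B6}
  DF⁺ = {B5,B6}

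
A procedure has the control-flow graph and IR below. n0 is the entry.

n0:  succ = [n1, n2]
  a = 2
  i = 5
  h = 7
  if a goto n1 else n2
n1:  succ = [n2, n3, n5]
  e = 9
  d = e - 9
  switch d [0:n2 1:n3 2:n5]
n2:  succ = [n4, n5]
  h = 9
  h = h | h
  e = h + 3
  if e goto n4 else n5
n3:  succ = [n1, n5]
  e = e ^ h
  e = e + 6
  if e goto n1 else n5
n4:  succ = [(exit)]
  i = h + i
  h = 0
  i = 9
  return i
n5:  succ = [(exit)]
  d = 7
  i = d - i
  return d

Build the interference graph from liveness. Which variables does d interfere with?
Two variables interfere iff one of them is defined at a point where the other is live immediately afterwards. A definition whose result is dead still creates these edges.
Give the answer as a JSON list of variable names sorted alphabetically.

Per-block:
  n0: def={a,h,i} ue=∅
  n1: def={d,e} ue=∅
  n2: def={e,h} ue=∅
  n3: def={e} ue={e,h}
  n4: def={h,i} ue={h,i}
  n5: def={d,i} ue={i}

Backward fixpoint:
  live n0: ∅→{h,i}
  live n1: {h,i}→{e,h,i}
  live n2: {i}→{h,i}
  live n3: {e,h,i}→{h,i}
  live n4: {h,i}→∅
  live n5: {i}→∅

Interfere edges:
  a↔{h,i}
  d↔{e,h,i}
  e↔{d,h,i}
  h↔{a,d,e,i}
  i↔{a,d,e,h}

N(d) = ["e", "h", "i"]

Answer: ["e", "h", "i"]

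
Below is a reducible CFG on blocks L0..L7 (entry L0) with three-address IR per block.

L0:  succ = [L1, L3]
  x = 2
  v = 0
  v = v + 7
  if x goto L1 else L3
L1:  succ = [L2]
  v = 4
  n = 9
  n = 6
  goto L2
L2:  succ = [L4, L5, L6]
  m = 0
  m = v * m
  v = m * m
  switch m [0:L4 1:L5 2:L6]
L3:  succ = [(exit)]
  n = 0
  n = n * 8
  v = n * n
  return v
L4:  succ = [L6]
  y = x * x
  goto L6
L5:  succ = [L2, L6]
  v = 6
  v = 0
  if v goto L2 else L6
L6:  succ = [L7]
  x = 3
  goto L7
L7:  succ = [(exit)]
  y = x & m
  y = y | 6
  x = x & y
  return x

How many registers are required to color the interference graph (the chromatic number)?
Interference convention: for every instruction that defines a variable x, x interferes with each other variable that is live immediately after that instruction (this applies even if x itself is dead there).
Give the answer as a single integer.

def/use:
  L0 def {v,x} use ∅
  L1 def {n,v} use ∅
  L2 def {m,v} use {v}
  L3 def {n,v} use ∅
  L4 def {y} use {x}
  L5 def {v} use ∅
  L6 def {x} use ∅
  L7 def {x,y} use {m,x}

Liveness:
  live L0: ∅→{x}
  live L1: {x}→{v,x}
  live L2: {v,x}→{m,x}
  live L3: ∅→∅
  live L4: {m,x}→{m}
  live L5: {m,x}→{m,v,x}
  live L6: {m}→{m,x}
  live L7: {m,x}→∅

Interference:
  m — {v,x,y}
  n — {v,x}
  v — {m,n,x}
  x — {m,n,v,y}
  y — {m,x}

Registers:
  {m,v,x} pairwise interfere (3-clique) ⇒ χ ≥ 3
  3-colouring: r0={x}  r1={m,n}  r2={v,y}
  χ = 3

Answer: 3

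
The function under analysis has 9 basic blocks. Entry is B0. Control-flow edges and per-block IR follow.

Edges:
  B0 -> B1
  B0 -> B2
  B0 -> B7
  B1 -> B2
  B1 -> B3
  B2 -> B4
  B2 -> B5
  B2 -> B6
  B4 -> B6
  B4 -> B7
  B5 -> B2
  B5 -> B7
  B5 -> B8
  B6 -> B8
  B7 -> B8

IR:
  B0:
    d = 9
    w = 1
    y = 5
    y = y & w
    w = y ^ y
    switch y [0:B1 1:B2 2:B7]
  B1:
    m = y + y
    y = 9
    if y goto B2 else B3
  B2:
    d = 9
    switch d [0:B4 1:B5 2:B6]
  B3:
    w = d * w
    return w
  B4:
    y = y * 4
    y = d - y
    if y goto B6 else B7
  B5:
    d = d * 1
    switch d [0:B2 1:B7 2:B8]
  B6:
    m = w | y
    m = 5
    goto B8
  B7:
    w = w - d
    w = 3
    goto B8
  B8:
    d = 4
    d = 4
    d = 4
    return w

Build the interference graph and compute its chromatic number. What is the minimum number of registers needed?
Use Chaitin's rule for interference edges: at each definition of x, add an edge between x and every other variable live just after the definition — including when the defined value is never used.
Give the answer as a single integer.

Answer: 3

Working:
Per-block:
  B0: {d,w,y} / ∅
  B1: {m,y} / {y}
  B2: {d} / ∅
  B3: {w} / {d,w}
  B4: {y} / {d,y}
  B5: {d} / {d}
  B6: {m} / {w,y}
  B7: {w} / {d,w}
  B8: {d} / {w}

Backward fixpoint:
  B0 li=∅ lo={d,w,y}
  B1 li={d,w,y} lo={d,w,y}
  B2 li={w,y} lo={d,w,y}
  B3 li={d,w} lo=∅
  B4 li={d,w,y} lo={d,w,y}
  B5 li={d,w,y} lo={d,w,y}
  B6 li={w,y} lo={w}
  B7 li={d,w} lo={w}
  B8 li={w} lo=∅

Interfere edges:
  d: {m,w,y}
  m: {d,w}
  w: {d,m,y}
  y: {d,w}

Chromatic number:
  lower bound: {d,m,w} mutually conflict ⇒ χ ≥ 3
  assign d→R0 m→R2 w→R1 y→R2 — no edge inside a register ⇒ χ ≤ 3
  χ = 3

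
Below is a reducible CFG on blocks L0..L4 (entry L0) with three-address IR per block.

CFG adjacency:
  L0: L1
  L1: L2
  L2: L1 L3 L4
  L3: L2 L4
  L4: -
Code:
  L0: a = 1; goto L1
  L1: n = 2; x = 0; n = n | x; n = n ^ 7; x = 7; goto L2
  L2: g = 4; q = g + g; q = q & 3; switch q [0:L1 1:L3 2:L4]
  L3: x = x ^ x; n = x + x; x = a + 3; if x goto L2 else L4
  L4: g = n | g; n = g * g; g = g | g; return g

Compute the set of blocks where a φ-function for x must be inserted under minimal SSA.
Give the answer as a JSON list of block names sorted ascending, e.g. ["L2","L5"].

Answer: ["L1", "L2", "L4"]

Working:
idom tree: L1←L0 L2←L1 L3←L2 L4←L2
Join-block Dom:
  L1: preds {L0,L2}: {L0} ∩ {L0,L1,L2} = {L0}; idom=L0
  L2: preds {L1,L3}: {L0,L1} ∩ {L0,L1,L2,L3} = {L0,L1}; idom=L1
  L4: preds {L2,L3}: {L0,L1,L2} ∩ {L0,L1,L2,L3} = {L0,L1,L2}; idom=L2

DF derivation:
  join L1 pred L0: · stop@L0
  join L1 pred L2: L2→L1 stop@L0
  join L2 pred L1: · stop@L1
  join L2 pred L3: L3→L2 stop@L1
  join L4 pred L2: · stop@L2
  join L4 pred L3: L3 stop@L2
  DF(L0)=∅
  DF(L1)={L1}
  DF(L2)={L1,L2}
  DF(L3)={L2,L4}
  DF(L4)=∅

φ for x: defs {L1,L3}
  DF⁺ = {L1,L2,L4}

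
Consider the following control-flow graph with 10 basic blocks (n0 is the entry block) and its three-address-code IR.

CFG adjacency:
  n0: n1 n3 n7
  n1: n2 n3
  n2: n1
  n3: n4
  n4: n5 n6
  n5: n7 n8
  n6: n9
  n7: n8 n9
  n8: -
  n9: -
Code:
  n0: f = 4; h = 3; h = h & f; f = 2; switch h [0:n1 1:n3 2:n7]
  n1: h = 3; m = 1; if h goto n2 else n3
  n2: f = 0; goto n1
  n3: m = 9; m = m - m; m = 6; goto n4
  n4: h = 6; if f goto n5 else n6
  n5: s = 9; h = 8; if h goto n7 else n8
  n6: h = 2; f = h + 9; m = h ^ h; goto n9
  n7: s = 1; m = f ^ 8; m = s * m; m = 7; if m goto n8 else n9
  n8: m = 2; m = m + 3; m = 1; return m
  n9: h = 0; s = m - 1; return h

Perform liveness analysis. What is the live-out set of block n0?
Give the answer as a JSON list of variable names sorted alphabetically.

Answer: ["f"]

Working:
def/use:
  n0: def={f,h} ue=∅
  n1: def={h,m} ue=∅
  n2: def={f} ue=∅
  n3: def={m} ue=∅
  n4: def={h} ue={f}
  n5: def={h,s} ue=∅
  n6: def={f,h,m} ue=∅
  n7: def={m,s} ue={f}
  n8: def={m} ue=∅
  n9: def={h,s} ue={m}

Liveness:
  n0: in=∅ out={f}
  n1: in={f} out={f}
  n2: in=∅ out={f}
  n3: in={f} out={f}
  n4: in={f} out={f}
  n5: in={f} out={f}
  n6: in=∅ out={m}
  n7: in={f} out={m}
  n8: in=∅ out=∅
  n9: in={m} out=∅

live-out(n0) = ["f"]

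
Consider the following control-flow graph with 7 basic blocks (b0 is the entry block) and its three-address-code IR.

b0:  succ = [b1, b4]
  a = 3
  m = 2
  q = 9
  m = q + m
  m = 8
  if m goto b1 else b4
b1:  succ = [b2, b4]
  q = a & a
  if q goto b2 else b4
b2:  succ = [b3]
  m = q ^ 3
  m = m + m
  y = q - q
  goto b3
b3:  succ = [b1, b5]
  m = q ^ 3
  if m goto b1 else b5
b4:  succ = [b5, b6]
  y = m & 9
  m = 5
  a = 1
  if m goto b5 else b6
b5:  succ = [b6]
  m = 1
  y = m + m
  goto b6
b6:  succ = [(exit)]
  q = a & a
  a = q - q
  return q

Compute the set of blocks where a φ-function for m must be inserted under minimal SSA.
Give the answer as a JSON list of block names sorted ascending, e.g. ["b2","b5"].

Answer: ["b1", "b4", "b5", "b6"]

Working:
idom tree: b1←b0 b2←b1 b3←b2 b4←b0 b5←b0 b6←b0
Dom∩ at merges:
  b1: preds {b0,b3}: {b0} ∩ {b0,b1,b2,b3} = {b0}; idom=b0
  b4: preds {b0,b1}: {b0} ∩ {b0,b1} = {b0}; idom=b0
  b5: preds {b3,b4}: {b0,b1,b2,b3} ∩ {b0,b4} = {b0}; idom=b0
  b6: preds {b4,b5}: {b0,b4} ∩ {b0,b5} = {b0}; idom=b0

DF derivation:
  join b1 pred b0: · stop@b0
  join b1 pred b3: b3→b2→b1 stop@b0
  join b4 pred b0: · stop@b0
  join b4 pred b1: b1 stop@b0
  join b5 pred b3: b3→b2→b1 stop@b0
  join b5 pred b4: b4 stop@b0
  join b6 pred b4: b4 stop@b0
  join b6 pred b5: b5 stop@b0
  b0: DF=∅
  b1: DF={b1,b4,b5}
  b2: DF={b1,b5}
  b3: DF={b1,b5}
  b4: DF={b5,b6}
  b5: DF={b6}
  b6: DF=∅

φ for m: defs {b0,b2,b3,b4,b5}
  DF⁺ = {b1,b4,b5,b6}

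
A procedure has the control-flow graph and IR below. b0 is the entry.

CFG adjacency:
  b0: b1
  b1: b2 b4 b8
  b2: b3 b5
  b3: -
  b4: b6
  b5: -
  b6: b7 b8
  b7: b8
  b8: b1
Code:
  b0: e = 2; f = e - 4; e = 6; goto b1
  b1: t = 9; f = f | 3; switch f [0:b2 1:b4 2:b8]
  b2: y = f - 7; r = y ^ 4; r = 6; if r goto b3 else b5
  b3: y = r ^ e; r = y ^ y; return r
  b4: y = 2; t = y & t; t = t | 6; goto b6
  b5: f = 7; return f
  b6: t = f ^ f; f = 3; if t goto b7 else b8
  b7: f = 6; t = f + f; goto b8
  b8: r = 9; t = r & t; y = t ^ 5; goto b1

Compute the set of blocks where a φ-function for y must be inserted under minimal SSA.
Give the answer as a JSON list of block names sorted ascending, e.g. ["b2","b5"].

idom tree: b1←b0 b2←b1 b3←b2 b4←b1 b5←b2 b6←b4 b7←b6 b8←b1
Dom∩ at merges:
  b1: preds {b0,b8}: {b0} ∩ {b0,b1,b8} = {b0}; idom=b0
  b8: preds {b1,b6,b7}: {b0,b1} ∩ {b0,b1,b4,b6} ∩ {b0,b1,b4,b6,b7} = {b0,b1}; idom=b1

Frontier:
  join b1 pred b0: · stop@b0
  join b1 pred b8: b8→b1 stop@b0
  join b8 pred b1: · stop@b1
  join b8 pred b6: b6→b4 stop@b1
  join b8 pred b7: b7→b6→b4 stop@b1
  b0 → ∅
  b1 → {b1}
  b2 → ∅
  b3 → ∅
  b4 → {b8}
  b5 → ∅
  b6 → {b8}
  b7 → {b8}
  b8 → {b1}

φ for y: defs {b2,b3,b4,b8}
  DF⁺ = {b1,b8}

Answer: ["b1", "b8"]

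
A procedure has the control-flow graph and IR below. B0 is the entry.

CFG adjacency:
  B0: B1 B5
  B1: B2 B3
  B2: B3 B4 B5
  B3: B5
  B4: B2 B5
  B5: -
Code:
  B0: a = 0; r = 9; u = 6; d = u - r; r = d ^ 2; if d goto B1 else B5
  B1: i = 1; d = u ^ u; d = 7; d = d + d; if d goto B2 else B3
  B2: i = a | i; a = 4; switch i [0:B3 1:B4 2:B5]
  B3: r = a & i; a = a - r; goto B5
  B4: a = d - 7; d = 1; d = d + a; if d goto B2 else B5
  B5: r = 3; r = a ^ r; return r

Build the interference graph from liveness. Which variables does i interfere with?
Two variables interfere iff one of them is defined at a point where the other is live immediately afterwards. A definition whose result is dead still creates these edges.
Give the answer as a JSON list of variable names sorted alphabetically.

Per-block:
  B0 def {a,d,r,u} use ∅
  B1 def {d,i} use {u}
  B2 def {a,i} use {a,i}
  B3 def {a,r} use {a,i}
  B4 def {a,d} use {d}
  B5 def {r} use {a}

Backward fixpoint:
  B0: in=∅ out={a,u}
  B1: in={a,u} out={a,d,i}
  B2: in={a,d,i} out={a,d,i}
  B3: in={a,i} out={a}
  B4: in={d,i} out={a,d,i}
  B5: in={a} out=∅

Interference:
  a↔{d,i,r,u}
  d↔{a,i,r,u}
  i↔{a,d,u}
  r↔{a,d,u}
  u↔{a,d,i,r}

N(i) = ["a", "d", "u"]

Answer: ["a", "d", "u"]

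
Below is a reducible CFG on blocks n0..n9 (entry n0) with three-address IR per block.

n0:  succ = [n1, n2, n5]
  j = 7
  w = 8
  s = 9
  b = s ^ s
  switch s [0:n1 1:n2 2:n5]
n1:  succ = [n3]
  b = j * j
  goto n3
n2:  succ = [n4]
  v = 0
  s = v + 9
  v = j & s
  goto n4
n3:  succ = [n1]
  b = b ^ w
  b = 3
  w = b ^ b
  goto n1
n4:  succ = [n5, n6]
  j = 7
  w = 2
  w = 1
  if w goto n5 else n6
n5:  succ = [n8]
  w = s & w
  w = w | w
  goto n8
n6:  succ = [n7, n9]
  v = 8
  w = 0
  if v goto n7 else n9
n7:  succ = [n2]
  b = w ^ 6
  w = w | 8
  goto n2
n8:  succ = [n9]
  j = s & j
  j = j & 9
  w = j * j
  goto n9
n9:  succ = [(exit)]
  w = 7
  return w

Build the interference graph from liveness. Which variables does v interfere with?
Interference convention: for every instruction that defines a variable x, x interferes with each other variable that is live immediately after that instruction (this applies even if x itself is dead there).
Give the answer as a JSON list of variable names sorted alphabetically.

Answer: ["j", "s", "w"]

Analysis:
Block summaries:
  n0 def {b,j,s,w} use ∅
  n1 def {b} use {j}
  n2 def {s,v} use {j}
  n3 def {b,w} use {b,w}
  n4 def {j,w} use ∅
  n5 def {w} use {s,w}
  n6 def {v,w} use ∅
  n7 def {b,w} use {w}
  n8 def {j,w} use {j,s}
  n9 def {w} use ∅

Live sets:
  n0 li=∅ lo={j,s,w}
  n1 li={j,w} lo={b,j,w}
  n2 li={j} lo={s}
  n3 li={b,j,w} lo={j,w}
  n4 li={s} lo={j,s,w}
  n5 li={j,s,w} lo={j,s}
  n6 li={j} lo={j,w}
  n7 li={j,w} lo={j}
  n8 li={j,s} lo=∅
  n9 li=∅ lo=∅

Interference:
  b — {j,s,w}
  j — {b,s,v,w}
  s — {b,j,v,w}
  v — {j,s,w}
  w — {b,j,s,v}

N(v) = ["j", "s", "w"]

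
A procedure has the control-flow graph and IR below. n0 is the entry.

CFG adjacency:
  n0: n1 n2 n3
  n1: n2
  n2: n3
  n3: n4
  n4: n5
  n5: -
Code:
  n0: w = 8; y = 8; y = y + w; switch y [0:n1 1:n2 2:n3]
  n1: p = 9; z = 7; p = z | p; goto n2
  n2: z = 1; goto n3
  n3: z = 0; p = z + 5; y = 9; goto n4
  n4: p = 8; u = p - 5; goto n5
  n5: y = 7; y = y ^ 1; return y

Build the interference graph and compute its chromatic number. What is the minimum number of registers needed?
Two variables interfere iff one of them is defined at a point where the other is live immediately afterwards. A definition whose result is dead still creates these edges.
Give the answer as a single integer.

Answer: 2

Analysis:
def/use:
  n0: {w,y} / ∅
  n1: {p,z} / ∅
  n2: {z} / ∅
  n3: {p,y,z} / ∅
  n4: {p,u} / ∅
  n5: {y} / ∅

Live sets:
  n0 li=∅ lo=∅
  n1 li=∅ lo=∅
  n2 li=∅ lo=∅
  n3 li=∅ lo=∅
  n4 li=∅ lo=∅
  n5 li=∅ lo=∅

Interfere edges:
  p: {z}
  u: ∅
  w: {y}
  y: {w}
  z: {p}

Colouring:
  clique {p,z} ⇒ need ≥ 2
  assign p→R0 u→R0 w→R0 y→R1 z→R1 — no edge inside a register ⇒ χ ≤ 2
  χ = 2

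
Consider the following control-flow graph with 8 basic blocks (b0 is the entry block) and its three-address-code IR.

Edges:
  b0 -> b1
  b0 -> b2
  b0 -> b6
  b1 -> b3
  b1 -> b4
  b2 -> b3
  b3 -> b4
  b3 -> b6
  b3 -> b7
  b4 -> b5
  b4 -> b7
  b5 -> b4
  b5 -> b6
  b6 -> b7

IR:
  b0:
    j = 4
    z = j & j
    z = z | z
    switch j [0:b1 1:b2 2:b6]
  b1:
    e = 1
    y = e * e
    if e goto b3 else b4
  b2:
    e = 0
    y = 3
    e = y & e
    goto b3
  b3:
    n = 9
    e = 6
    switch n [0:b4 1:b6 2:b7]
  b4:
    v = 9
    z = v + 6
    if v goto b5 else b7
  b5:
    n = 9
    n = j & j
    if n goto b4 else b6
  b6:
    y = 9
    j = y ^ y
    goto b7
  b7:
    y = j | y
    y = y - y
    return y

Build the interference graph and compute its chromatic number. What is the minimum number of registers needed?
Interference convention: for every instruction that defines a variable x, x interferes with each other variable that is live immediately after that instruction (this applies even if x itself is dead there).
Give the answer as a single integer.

Per-block:
  b0: def={j,z} ue=∅
  b1: def={e,y} ue=∅
  b2: def={e,y} ue=∅
  b3: def={e,n} ue=∅
  b4: def={v,z} ue=∅
  b5: def={n} ue={j}
  b6: def={j,y} ue=∅
  b7: def={y} ue={j,y}

Liveness:
  b0 li=∅ lo={j}
  b1 li={j} lo={j,y}
  b2 li={j} lo={j,y}
  b3 li={j,y} lo={j,y}
  b4 li={j,y} lo={j,y}
  b5 li={j,y} lo={j,y}
  b6 li=∅ lo={j,y}
  b7 li={j,y} lo=∅

Interfere edges:
  e↔{j,n,y}
  j↔{e,n,v,y,z}
  n↔{e,j,y}
  v↔{j,y,z}
  y↔{e,j,n,v,z}
  z↔{j,v,y}

Colouring:
  clique {e,j,n,y} ⇒ need ≥ 4
  assign e→r2 j→r0 n→r3 v→r2 y→r1 z→r3 — no edge inside a register ⇒ χ ≤ 4
  χ = 4

Answer: 4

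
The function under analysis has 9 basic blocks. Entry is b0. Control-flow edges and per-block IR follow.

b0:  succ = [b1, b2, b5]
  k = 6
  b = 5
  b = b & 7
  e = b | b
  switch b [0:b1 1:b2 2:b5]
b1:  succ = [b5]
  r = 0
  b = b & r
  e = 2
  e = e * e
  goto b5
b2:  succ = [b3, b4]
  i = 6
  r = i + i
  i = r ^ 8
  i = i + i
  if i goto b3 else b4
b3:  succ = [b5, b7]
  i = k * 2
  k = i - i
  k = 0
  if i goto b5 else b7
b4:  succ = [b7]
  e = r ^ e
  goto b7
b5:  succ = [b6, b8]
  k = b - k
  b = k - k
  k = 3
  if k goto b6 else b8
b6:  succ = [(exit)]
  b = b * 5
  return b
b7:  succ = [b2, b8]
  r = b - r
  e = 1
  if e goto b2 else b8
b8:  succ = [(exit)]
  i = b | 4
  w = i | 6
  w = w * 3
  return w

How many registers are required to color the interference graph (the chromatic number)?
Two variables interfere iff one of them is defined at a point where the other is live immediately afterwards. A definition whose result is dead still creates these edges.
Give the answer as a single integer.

Answer: 5

Working:
def/use:
  b0: def={b,e,k} ue=∅
  b1: def={b,e,r} ue={b}
  b2: def={i,r} ue=∅
  b3: def={i,k} ue={k}
  b4: def={e} ue={e,r}
  b5: def={b,k} ue={b,k}
  b6: def={b} ue={b}
  b7: def={e,r} ue={b,r}
  b8: def={i,w} ue={b}

Liveness:
  live b0: ∅→{b,e,k}
  live b1: {b,k}→{b,k}
  live b2: {b,e,k}→{b,e,k,r}
  live b3: {b,k,r}→{b,k,r}
  live b4: {b,e,k,r}→{b,k,r}
  live b5: {b,k}→{b}
  live b6: {b}→∅
  live b7: {b,k,r}→{b,e,k}
  live b8: {b}→∅

Interference:
  b: {e,i,k,r}
  e: {b,i,k,r}
  i: {b,e,k,r}
  k: {b,e,i,r}
  r: {b,e,i,k}
  w: ∅

Colouring:
  clique {b,e,i,k,r} ⇒ need ≥ 5
  assign b→c0 e→c1 i→c2 k→c3 r→c4 w→c0 — no edge inside a register ⇒ χ ≤ 5
  χ = 5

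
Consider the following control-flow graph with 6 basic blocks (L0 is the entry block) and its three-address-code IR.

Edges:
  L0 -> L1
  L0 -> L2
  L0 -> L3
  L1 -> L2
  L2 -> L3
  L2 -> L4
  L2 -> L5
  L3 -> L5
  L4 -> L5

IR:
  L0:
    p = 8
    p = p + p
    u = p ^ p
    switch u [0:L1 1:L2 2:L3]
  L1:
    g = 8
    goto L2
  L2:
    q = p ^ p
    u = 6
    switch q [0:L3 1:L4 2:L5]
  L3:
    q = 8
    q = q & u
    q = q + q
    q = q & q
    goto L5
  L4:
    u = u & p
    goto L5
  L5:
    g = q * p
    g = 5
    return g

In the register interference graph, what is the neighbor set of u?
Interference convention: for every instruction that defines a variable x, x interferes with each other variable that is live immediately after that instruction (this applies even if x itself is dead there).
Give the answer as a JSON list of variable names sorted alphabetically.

def/use:
  L0: {p,u} / ∅
  L1: {g} / ∅
  L2: {q,u} / {p}
  L3: {q} / {u}
  L4: {u} / {p,u}
  L5: {g} / {p,q}

Backward fixpoint:
  L0: in=∅ out={p,u}
  L1: in={p} out={p}
  L2: in={p} out={p,q,u}
  L3: in={p,u} out={p,q}
  L4: in={p,q,u} out={p,q}
  L5: in={p,q} out=∅

Conflict graph:
  g — {p}
  p — {g,q,u}
  q — {p,u}
  u — {p,q}

N(u) = ["p", "q"]

Answer: ["p", "q"]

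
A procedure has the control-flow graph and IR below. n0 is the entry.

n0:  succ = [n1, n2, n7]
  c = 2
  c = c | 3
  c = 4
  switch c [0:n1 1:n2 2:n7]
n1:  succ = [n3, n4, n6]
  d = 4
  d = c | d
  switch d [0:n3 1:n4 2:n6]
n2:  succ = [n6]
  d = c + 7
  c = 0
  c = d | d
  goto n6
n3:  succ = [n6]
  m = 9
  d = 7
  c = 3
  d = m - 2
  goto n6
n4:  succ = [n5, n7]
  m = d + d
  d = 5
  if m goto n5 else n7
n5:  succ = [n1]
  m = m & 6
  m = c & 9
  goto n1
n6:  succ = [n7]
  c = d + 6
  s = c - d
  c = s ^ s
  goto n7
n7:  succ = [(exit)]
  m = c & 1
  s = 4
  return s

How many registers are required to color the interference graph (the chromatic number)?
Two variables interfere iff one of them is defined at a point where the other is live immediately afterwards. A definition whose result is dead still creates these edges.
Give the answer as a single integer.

def/use:
  n0: {c} / ∅
  n1: {d} / {c}
  n2: {c,d} / {c}
  n3: {c,d,m} / ∅
  n4: {d,m} / {d}
  n5: {m} / {c,m}
  n6: {c,s} / {d}
  n7: {m,s} / {c}

Liveness:
  n0 li=∅ lo={c}
  n1 li={c} lo={c,d}
  n2 li={c} lo={d}
  n3 li=∅ lo={d}
  n4 li={c,d} lo={c,m}
  n5 li={c,m} lo={c}
  n6 li={d} lo={c}
  n7 li={c} lo=∅

Interference:
  c↔{d,m}
  d↔{c,m}
  m↔{c,d}
  s↔∅

Chromatic number:
  clique {c,d,m} ⇒ need ≥ 3
  assign c→R0 d→R1 m→R2 s→R0 — no edge inside a register ⇒ χ ≤ 3
  χ = 3

Answer: 3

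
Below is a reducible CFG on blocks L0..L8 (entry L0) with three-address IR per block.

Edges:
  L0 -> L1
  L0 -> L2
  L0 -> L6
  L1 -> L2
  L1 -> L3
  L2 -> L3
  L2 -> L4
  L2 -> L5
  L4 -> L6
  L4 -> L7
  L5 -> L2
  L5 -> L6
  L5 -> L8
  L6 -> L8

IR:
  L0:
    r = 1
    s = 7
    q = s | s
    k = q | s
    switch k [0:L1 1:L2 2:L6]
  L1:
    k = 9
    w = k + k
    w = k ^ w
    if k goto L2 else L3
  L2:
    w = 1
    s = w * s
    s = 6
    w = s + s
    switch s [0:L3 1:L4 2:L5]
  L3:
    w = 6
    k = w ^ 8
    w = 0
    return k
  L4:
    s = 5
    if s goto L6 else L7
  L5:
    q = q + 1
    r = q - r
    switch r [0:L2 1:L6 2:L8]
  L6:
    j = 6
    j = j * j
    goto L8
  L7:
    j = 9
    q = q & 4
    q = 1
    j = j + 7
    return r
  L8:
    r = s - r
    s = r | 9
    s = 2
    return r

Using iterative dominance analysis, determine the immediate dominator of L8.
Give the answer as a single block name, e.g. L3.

Answer: L0

Derivation:
idom tree: L1←L0 L2←L0 L3←L0 L4←L2 L5←L2 L6←L0 L7←L4 L8←L0
Join-block Dom:
  L2: preds {L0,L1,L5}: {L0} ∩ {L0,L1} ∩ {L0,L2,L5} = {L0}; idom=L0
  L3: preds {L1,L2}: {L0,L1} ∩ {L0,L2} = {L0}; idom=L0
  L6: preds {L0,L4,L5}: {L0} ∩ {L0,L2,L4} ∩ {L0,L2,L5} = {L0}; idom=L0
  L8: preds {L5,L6}: {L0,L2,L5} ∩ {L0,L6} = {L0}; idom=L0

idom(L8) = L0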